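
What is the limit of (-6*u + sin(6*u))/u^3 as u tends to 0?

Direct substitution gives 0/0.
Apply L'Hôpital: lim (6*cos(6*u) - 6)/(3*u^2), still 0/0.
Apply L'Hôpital: lim (-36*sin(6*u))/(6*u), still 0/0.
After 3 applications of L'Hôpital's rule the quotient is (-216*cos(6*u))/(6); substituting u = 0 gives -36.

-36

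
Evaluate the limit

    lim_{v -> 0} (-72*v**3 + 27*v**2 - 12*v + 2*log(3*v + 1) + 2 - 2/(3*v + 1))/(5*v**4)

Substitution gives 0/0; apply L'Hôpital's rule 4 times.
After differentiating numerator and denominator 4 times the quotient is (972*(-3*v - 5)/(3*v + 1)^5)/(120); at v = 0 this is -81/2.

-81/2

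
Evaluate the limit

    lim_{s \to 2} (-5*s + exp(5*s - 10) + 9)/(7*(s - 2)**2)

25/14

Direct substitution gives 0/0.
Apply L'Hôpital: lim (5*e^(5*s - 10) - 5)/(14*s - 28), still 0/0.
After 2 applications of L'Hôpital's rule the quotient is (25*e^(5*s - 10))/(14); substituting s = 2 gives 25/14.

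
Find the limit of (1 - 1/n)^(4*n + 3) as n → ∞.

Let L be the limit and take ln: ln L = lim (4n + 3)·ln(1 - 1/n) = lim (4n + 3)·(-1/n + O(1/n²)) = -4.
Hence L = e^(-4).

e^(-4)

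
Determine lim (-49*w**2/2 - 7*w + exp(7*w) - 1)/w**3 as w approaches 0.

Direct substitution gives 0/0.
Apply L'Hôpital: lim (-49*w + 7*e^(7*w) - 7)/(3*w^2), still 0/0.
Apply L'Hôpital: lim (49*e^(7*w) - 49)/(6*w), still 0/0.
After 3 applications of L'Hôpital's rule the quotient is (343*e^(7*w))/(6); substituting w = 0 gives 343/6.

343/6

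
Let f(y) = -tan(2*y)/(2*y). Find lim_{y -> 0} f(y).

-1

Substitution gives 0/0.
Since tan(u)/u → 1 as u → 0, tan(2y)/(2y) → 1 and the limit is 2/(-2) = -1.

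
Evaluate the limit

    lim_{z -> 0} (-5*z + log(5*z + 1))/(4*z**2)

-25/8

Direct substitution gives 0/0.
Apply L'Hôpital: lim (-5 + 5/(5*z + 1))/(8*z), still 0/0.
After 2 applications of L'Hôpital's rule the quotient is (-25/(5*z + 1)^2)/(8); substituting z = 0 gives -25/8.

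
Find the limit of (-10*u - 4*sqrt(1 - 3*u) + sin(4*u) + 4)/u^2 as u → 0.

Substitution gives 0/0; apply L'Hôpital's rule 2 times.
After differentiating numerator and denominator 2 times the quotient is (-16*sin(4*u) + 9/(1 - 3*u)^(3/2))/(2); at u = 0 this is 9/2.

9/2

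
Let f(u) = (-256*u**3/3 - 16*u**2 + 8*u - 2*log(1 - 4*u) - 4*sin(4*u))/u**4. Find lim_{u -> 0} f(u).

128

Substitution gives 0/0 (the numerator vanishes to order 4).
Expand each term to order u^4: the coefficient of u^4 in -2·ln(1 - 4u) is 128 and in -4·sin(4u) is 0.
Lower-order terms cancel with the polynomial part, so the numerator is (128)·u^4 + o(u^4), and the limit is (128)/(1) = 128.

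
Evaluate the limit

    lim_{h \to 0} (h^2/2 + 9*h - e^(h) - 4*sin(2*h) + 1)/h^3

Substitution gives 0/0 (the numerator vanishes to order 3).
Expand each term to order h^3: the coefficient of h^3 in -4·sin(2h) is 16/3 and in −e^(h) is -1/6.
Lower-order terms cancel with the polynomial part, so the numerator is (31/6)·h^3 + o(h^3), and the limit is (31/6)/(1) = 31/6.

31/6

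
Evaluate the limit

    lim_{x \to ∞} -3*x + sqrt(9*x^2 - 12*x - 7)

-2

This has the form ∞ − ∞. Multiply and divide by the conjugate √(9*x^2 - 12*x - 7) + 3x.
That gives (-12x - 7) / (√(9*x^2 - 12*x - 7) + 3x).
Divide numerator and denominator by x: the limit is -12/(2·3) = -2.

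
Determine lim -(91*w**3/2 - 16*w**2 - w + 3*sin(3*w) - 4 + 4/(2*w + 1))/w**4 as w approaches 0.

Substitution gives 0/0 (the numerator vanishes to order 4).
Expand each term to order w^4: the coefficient of w^4 in 3·sin(3w) is 0 and in 4·1/(1 + 2w) is 64.
Lower-order terms cancel with the polynomial part, so the numerator is (64)·w^4 + o(w^4), and the limit is (64)/(-1) = -64.

-64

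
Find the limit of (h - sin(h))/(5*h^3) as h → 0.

1/30

Direct substitution gives 0/0.
Apply L'Hôpital: lim (1 - cos(h))/(15*h^2), still 0/0.
Apply L'Hôpital: lim (sin(h))/(30*h), still 0/0.
After 3 applications of L'Hôpital's rule the quotient is (cos(h))/(30); substituting h = 0 gives 1/30.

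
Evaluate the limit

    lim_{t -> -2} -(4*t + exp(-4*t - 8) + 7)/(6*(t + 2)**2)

-4/3

Direct substitution gives 0/0.
Apply L'Hôpital: lim (4 - 4*e^(-4*t - 8))/(-12*t - 24), still 0/0.
After 2 applications of L'Hôpital's rule the quotient is (16*e^(-4*t - 8))/(-12); substituting t = -2 gives -4/3.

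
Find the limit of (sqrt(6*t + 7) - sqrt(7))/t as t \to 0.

3*√(7)/7

A 0/0 form; rationalise with √(7 + 6t) + √7. This collapses the numerator to 6t, leaving 6/(√(7 + 6t) + √7) → 6/(2√7) = 3*√(7)/7.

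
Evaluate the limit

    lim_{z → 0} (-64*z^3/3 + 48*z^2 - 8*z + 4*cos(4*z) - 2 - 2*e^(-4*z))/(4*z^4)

Substitution gives 0/0 (the numerator vanishes to order 4).
Expand each term to order z^4: the coefficient of z^4 in -2·e^(-4z) is -64/3 and in 4·cos(4z) is 128/3.
Lower-order terms cancel with the polynomial part, so the numerator is (64/3)·z^4 + o(z^4), and the limit is (64/3)/(4) = 16/3.

16/3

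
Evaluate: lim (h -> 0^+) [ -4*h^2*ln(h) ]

This is a 0·(−∞) form. Rewrite as -4·ln(h) / h^(−2) and apply L'Hôpital:
the derivative quotient is -4·(1/h) / (−2·h^(−3)) = (4/2)·h^2 → 0.

0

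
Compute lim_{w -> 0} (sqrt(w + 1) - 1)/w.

A 0/0 form; rationalise with √(1 + w) + √1. This collapses the numerator to w, leaving 1/(√(1 + w) + √1) → 1/(2√1) = 1/2.

1/2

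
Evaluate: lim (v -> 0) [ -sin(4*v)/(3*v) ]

-4/3

Substitution gives 0/0.
Write it as (4/(-3))·sin(4v)/(4v); since sin(u)/u → 1, the limit is -4/3.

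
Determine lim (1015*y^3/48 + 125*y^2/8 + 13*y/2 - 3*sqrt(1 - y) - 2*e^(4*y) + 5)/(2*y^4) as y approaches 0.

-8147/768

Substitution gives 0/0 (the numerator vanishes to order 4).
Expand each term to order y^4: the coefficient of y^4 in -3·√(1 - y) is 15/128 and in -2·e^(4y) is -64/3.
Lower-order terms cancel with the polynomial part, so the numerator is (-8147/384)·y^4 + o(y^4), and the limit is (-8147/384)/(2) = -8147/768.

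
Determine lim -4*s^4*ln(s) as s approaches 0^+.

0

This is a 0·(−∞) form. Rewrite as -4·ln(s) / s^(−4) and apply L'Hôpital:
the derivative quotient is -4·(1/s) / (−4·s^(−5)) = (4/4)·s^4 → 0.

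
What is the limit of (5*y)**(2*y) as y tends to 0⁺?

1

Base → 0⁺ and exponent → 0⁺: a 0^0 form.
Take logs: 2y·ln(5y). This is 0·(−∞); rewriting as ln(5y)/(1/(2y)) and applying L'Hôpital gives 0.
Hence the limit is e^0 = 1.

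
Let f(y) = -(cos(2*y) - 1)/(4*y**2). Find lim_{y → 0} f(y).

Direct substitution gives 0/0.
Apply L'Hôpital: lim (-2*sin(2*y))/(-8*y), still 0/0.
After 2 applications of L'Hôpital's rule the quotient is (-4*cos(2*y))/(-8); substituting y = 0 gives 1/2.

1/2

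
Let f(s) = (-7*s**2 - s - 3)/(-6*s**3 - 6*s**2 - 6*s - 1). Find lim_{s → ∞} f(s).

The denominator has degree 3 and the numerator degree 2. Dividing numerator and denominator by s^3 sends every term to 0 except the leading denominator term, so the limit is 0.

0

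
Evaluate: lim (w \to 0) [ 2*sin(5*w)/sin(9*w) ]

10/9

Substitution gives 0/0.
Divide numerator and denominator by w: sin(5w)/w → 5 and sin(9w)/w → 9, so the limit is 2·5/9 = 10/9.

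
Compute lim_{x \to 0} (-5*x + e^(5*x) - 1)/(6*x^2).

Direct substitution gives 0/0.
Apply L'Hôpital: lim (5*e^(5*x) - 5)/(12*x), still 0/0.
After 2 applications of L'Hôpital's rule the quotient is (25*e^(5*x))/(12); substituting x = 0 gives 25/12.

25/12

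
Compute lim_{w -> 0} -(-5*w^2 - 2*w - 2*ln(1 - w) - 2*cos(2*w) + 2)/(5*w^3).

Substitution gives 0/0; apply L'Hôpital's rule 3 times.
After differentiating numerator and denominator 3 times the quotient is (-16*sin(2*w) - 4/(w - 1)^3)/(-30); at w = 0 this is -2/15.

-2/15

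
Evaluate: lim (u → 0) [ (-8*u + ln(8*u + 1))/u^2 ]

-32

Direct substitution gives 0/0.
Apply L'Hôpital: lim (-8 + 8/(8*u + 1))/(2*u), still 0/0.
After 2 applications of L'Hôpital's rule the quotient is (-64/(8*u + 1)^2)/(2); substituting u = 0 gives -32.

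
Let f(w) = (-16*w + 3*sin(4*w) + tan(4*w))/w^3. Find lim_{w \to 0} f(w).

Substitution gives 0/0 (the numerator vanishes to order 3).
Expand each term to order w^3: the coefficient of w^3 in 3·sin(4w) is -32 and in tan(4w) is 64/3.
Lower-order terms cancel with the polynomial part, so the numerator is (-32/3)·w^3 + o(w^3), and the limit is (-32/3)/(1) = -32/3.

-32/3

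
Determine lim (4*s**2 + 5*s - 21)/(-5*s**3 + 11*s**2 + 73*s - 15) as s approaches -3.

Since s = -3 makes numerator and denominator zero, (s + 3) divides both.
Cancelling it gives (4*s - 7)/(-5*s^2 + 26*s - 5); now plug in s = -3 to get 19/128.

19/128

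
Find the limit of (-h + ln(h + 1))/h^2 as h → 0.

-1/2

Direct substitution gives 0/0.
Apply L'Hôpital: lim (-1 + 1/(h + 1))/(2*h), still 0/0.
After 2 applications of L'Hôpital's rule the quotient is (-1/(h + 1)^2)/(2); substituting h = 0 gives -1/2.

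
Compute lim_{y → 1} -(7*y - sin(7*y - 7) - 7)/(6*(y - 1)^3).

-343/36

Direct substitution gives 0/0.
Apply L'Hôpital: lim (7 - 7*cos(7*y - 7))/(-18*(y - 1)^2), still 0/0.
Apply L'Hôpital: lim (49*sin(7*y - 7))/(36 - 36*y), still 0/0.
After 3 applications of L'Hôpital's rule the quotient is (343*cos(7*y - 7))/(-36); substituting y = 1 gives -343/36.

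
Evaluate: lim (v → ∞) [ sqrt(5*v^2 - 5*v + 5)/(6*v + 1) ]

For large |v|, √(5*v^2 - 5*v + 5) ≈ √5·|v| and the denominator ≈ 6v.
Since v → +∞, |v| = v, giving √5/(6) = √(5)/6.

√(5)/6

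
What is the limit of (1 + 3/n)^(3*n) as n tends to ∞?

Let L be the limit and take ln: ln L = lim (3n)·ln(1 + 3/n) = lim (3n)·(3/n + O(1/n²)) = 9.
Hence L = e^(9).

e^(9)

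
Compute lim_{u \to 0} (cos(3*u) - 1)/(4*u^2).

Direct substitution gives 0/0.
Apply L'Hôpital: lim (-3*sin(3*u))/(8*u), still 0/0.
After 2 applications of L'Hôpital's rule the quotient is (-9*cos(3*u))/(8); substituting u = 0 gives -9/8.

-9/8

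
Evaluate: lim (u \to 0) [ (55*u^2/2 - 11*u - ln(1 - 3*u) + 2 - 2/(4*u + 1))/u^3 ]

Substitution gives 0/0; apply L'Hôpital's rule 3 times.
After differentiating numerator and denominator 3 times the quotient is (768/(4*u + 1)^4 - 54/(3*u - 1)^3)/(6); at u = 0 this is 137.

137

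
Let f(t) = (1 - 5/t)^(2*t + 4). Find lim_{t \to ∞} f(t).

e^(-10)

Let L be the limit and take ln: ln L = lim (2t + 4)·ln(1 - 5/t) = lim (2t + 4)·(-5/t + O(1/t²)) = -10.
Hence L = e^(-10).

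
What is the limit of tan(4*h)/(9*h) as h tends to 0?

4/9

Substitution gives 0/0.
Since tan(u)/u → 1 as u → 0, tan(4h)/(4h) → 1 and the limit is 4/9.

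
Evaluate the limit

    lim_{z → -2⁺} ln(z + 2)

-∞

As z → -2⁺, z + 2 → 0⁺ and ln(z + 2) → −∞.
Multiplying by 1 gives -∞.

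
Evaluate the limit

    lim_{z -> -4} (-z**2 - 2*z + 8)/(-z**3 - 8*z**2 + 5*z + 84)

2/7

At z = -4 both the top and bottom vanish — a removable singularity. Factoring out (z + 4) from each leaves (2 - z)/(-z^2 - 4*z + 21), which at z = -4 equals 2/7.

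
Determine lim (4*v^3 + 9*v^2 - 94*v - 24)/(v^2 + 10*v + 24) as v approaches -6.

-115

Since v = -6 makes numerator and denominator zero, (v + 6) divides both.
Cancelling it gives (4*v^2 - 15*v - 4)/(v + 4); now plug in v = -6 to get -115.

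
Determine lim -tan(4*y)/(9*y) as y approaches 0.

Substitution gives 0/0.
Since tan(u)/u → 1 as u → 0, tan(4y)/(4y) → 1 and the limit is 4/(-9) = -4/9.

-4/9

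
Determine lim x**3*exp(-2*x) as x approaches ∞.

0

Write as x^3/e^{2x}, an ∞/∞ form.
Exponential growth dominates any polynomial, so repeated L'Hôpital (or the standard result) gives 0.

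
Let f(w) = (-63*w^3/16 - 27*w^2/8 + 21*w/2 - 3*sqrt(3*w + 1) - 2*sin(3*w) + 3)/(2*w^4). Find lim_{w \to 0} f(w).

1215/256

Substitution gives 0/0; apply L'Hôpital's rule 4 times.
After differentiating numerator and denominator 4 times the quotient is (-162*sin(3*w) + 3645/(16*(3*w + 1)^(7/2)))/(48); at w = 0 this is 1215/256.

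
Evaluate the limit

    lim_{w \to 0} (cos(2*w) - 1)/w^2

-2

Direct substitution gives 0/0.
Apply L'Hôpital: lim (-2*sin(2*w))/(2*w), still 0/0.
After 2 applications of L'Hôpital's rule the quotient is (-4*cos(2*w))/(2); substituting w = 0 gives -2.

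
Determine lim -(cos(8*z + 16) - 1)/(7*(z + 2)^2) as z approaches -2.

32/7

Direct substitution gives 0/0.
Apply L'Hôpital: lim (-8*sin(8*z + 16))/(-14*z - 28), still 0/0.
After 2 applications of L'Hôpital's rule the quotient is (-64*cos(8*z + 16))/(-14); substituting z = -2 gives 32/7.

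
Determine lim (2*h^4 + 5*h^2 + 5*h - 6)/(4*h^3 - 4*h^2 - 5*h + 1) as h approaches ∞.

The numerator has higher degree (4 > 3); the quotient behaves like (2/(4))·h^1 for large |h|.
As h → +∞ this diverges to ∞.

∞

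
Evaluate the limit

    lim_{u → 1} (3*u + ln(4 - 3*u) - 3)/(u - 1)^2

Direct substitution gives 0/0.
Apply L'Hôpital: lim (3 - 3/(4 - 3*u))/(2*u - 2), still 0/0.
After 2 applications of L'Hôpital's rule the quotient is (-9/(4 - 3*u)^2)/(2); substituting u = 1 gives -9/2.

-9/2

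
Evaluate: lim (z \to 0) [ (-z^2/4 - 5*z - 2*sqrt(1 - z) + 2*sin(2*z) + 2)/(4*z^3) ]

-61/96

Substitution gives 0/0; apply L'Hôpital's rule 3 times.
After differentiating numerator and denominator 3 times the quotient is (-16*cos(2*z) + 3/(4*(1 - z)^(5/2)))/(24); at z = 0 this is -61/96.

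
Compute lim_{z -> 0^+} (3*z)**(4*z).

1

Base → 0⁺ and exponent → 0⁺: a 0^0 form.
Take logs: 4z·ln(3z). This is 0·(−∞); rewriting as ln(3z)/(1/(4z)) and applying L'Hôpital gives 0.
Hence the limit is e^0 = 1.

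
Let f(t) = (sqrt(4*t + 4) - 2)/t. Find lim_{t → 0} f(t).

Substitution gives 0/0. Multiply numerator and denominator by the conjugate √(4 + 4t) + √4.
The numerator becomes (4 + 4t) − 4 = 4t, so the expression simplifies to 4/(√(4 + 4t) + √4).
Letting t → 0 gives 4/(2√4) = 1.

1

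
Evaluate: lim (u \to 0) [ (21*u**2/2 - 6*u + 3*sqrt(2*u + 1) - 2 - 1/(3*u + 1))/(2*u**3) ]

Substitution gives 0/0 (the numerator vanishes to order 3).
Expand each term to order u^3: the coefficient of u^3 in −1/(1 + 3u) is 27 and in 3·√(1 + 2u) is 3/2.
Lower-order terms cancel with the polynomial part, so the numerator is (57/2)·u^3 + o(u^3), and the limit is (57/2)/(2) = 57/4.

57/4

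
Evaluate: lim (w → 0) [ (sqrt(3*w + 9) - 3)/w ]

1/2

Substitution gives 0/0. Multiply numerator and denominator by the conjugate √(9 + 3w) + √9.
The numerator becomes (9 + 3w) − 9 = 3w, so the expression simplifies to 3/(√(9 + 3w) + √9).
Letting w → 0 gives 3/(2√9) = 1/2.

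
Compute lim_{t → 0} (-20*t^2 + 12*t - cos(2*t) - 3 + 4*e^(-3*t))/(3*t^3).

Substitution gives 0/0; apply L'Hôpital's rule 3 times.
After differentiating numerator and denominator 3 times the quotient is (-8*sin(2*t) - 108*e^(-3*t))/(18); at t = 0 this is -6.

-6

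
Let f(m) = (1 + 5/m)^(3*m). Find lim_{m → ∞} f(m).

Let L be the limit and take ln: ln L = lim (3m)·ln(1 + 5/m) = lim (3m)·(5/m + O(1/m²)) = 15.
Hence L = e^(15).

e^(15)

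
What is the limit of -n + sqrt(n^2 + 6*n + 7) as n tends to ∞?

This has the form ∞ − ∞. Multiply and divide by the conjugate √(n^2 + 6*n + 7) + n.
That gives (6n + 7) / (√(n^2 + 6*n + 7) + n).
Divide numerator and denominator by n: the limit is 6/(2·1) = 3.

3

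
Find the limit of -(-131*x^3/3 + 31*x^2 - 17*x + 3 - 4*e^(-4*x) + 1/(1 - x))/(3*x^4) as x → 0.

Substitution gives 0/0; apply L'Hôpital's rule 4 times.
After differentiating numerator and denominator 4 times the quotient is (-1024*e^(-4*x) - 24/(x - 1)^5)/(-72); at x = 0 this is 125/9.

125/9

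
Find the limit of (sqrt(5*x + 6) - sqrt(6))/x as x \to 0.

5*√(6)/12

A 0/0 form; rationalise with √(6 + 5x) + √6. This collapses the numerator to 5x, leaving 5/(√(6 + 5x) + √6) → 5/(2√6) = 5*√(6)/12.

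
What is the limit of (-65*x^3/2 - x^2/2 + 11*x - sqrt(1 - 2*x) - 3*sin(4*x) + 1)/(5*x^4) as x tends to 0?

1/8

Substitution gives 0/0 (the numerator vanishes to order 4).
Expand each term to order x^4: the coefficient of x^4 in -3·sin(4x) is 0 and in −√(1 - 2x) is 5/8.
Lower-order terms cancel with the polynomial part, so the numerator is (5/8)·x^4 + o(x^4), and the limit is (5/8)/(5) = 1/8.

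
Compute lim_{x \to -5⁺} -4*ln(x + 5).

∞

As x → -5⁺, x + 5 → 0⁺ and ln(x + 5) → −∞.
Multiplying by -4 gives ∞.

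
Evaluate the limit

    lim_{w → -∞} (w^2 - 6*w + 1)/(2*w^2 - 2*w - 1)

Numerator and denominator both have degree 2.
Dividing every term by w^2, all lower-order terms vanish and the limit is the ratio of leading coefficients, 1/(2) = 1/2.

1/2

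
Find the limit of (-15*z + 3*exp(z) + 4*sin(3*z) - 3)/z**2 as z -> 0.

Substitution gives 0/0 (the numerator vanishes to order 2).
Expand each term to order z^2: the coefficient of z^2 in 3·e^(z) is 3/2 and in 4·sin(3z) is 0.
Lower-order terms cancel with the polynomial part, so the numerator is (3/2)·z^2 + o(z^2), and the limit is (3/2)/(1) = 3/2.

3/2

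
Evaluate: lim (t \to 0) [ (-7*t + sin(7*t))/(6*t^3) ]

-343/36

Direct substitution gives 0/0.
Apply L'Hôpital: lim (7*cos(7*t) - 7)/(18*t^2), still 0/0.
Apply L'Hôpital: lim (-49*sin(7*t))/(36*t), still 0/0.
After 3 applications of L'Hôpital's rule the quotient is (-343*cos(7*t))/(36); substituting t = 0 gives -343/36.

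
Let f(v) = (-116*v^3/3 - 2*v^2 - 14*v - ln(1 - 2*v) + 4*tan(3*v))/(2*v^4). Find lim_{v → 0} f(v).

Substitution gives 0/0; apply L'Hôpital's rule 4 times.
After differentiating numerator and denominator 4 times the quotient is (7776*tan(3*v)^3/cos(3*v)^2 + 5184*tan(3*v)/cos(3*v)^2 + 96/(2*v - 1)^4)/(48); at v = 0 this is 2.

2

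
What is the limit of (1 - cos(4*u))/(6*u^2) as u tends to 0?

4/3

Substitution gives 0/0.
Use (1 − cos θ)/θ² → 1/2 with θ = 4u: the limit is 4²/(2·6) = 4/3.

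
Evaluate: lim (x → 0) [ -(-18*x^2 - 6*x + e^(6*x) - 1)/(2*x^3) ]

-18

Direct substitution gives 0/0.
Apply L'Hôpital: lim (-36*x + 6*e^(6*x) - 6)/(-6*x^2), still 0/0.
Apply L'Hôpital: lim (36*e^(6*x) - 36)/(-12*x), still 0/0.
After 3 applications of L'Hôpital's rule the quotient is (216*e^(6*x))/(-12); substituting x = 0 gives -18.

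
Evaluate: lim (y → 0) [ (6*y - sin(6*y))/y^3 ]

36

Direct substitution gives 0/0.
Apply L'Hôpital: lim (6 - 6*cos(6*y))/(3*y^2), still 0/0.
Apply L'Hôpital: lim (36*sin(6*y))/(6*y), still 0/0.
After 3 applications of L'Hôpital's rule the quotient is (216*cos(6*y))/(6); substituting y = 0 gives 36.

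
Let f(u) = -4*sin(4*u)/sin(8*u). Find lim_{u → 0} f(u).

Substitution gives 0/0.
Divide numerator and denominator by u: sin(4u)/u → 4 and sin(8u)/u → 8, so the limit is -4·4/8 = -2.

-2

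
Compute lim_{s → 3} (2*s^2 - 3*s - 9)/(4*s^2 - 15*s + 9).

1

Direct substitution gives 0/0, so factor. Both numerator and denominator have (s - 3) as a factor.
After cancelling, the expression reduces to (2*s + 3)/(4*s - 3).
Substituting s = 3 gives 1.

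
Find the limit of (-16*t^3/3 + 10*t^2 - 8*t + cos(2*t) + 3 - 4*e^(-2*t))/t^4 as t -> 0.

Substitution gives 0/0 (the numerator vanishes to order 4).
Expand each term to order t^4: the coefficient of t^4 in -4·e^(-2t) is -8/3 and in cos(2t) is 2/3.
Lower-order terms cancel with the polynomial part, so the numerator is (-2)·t^4 + o(t^4), and the limit is (-2)/(1) = -2.

-2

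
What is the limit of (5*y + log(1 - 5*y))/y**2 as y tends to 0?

-25/2

Direct substitution gives 0/0.
Apply L'Hôpital: lim (5 - 5/(1 - 5*y))/(2*y), still 0/0.
After 2 applications of L'Hôpital's rule the quotient is (-25/(1 - 5*y)^2)/(2); substituting y = 0 gives -25/2.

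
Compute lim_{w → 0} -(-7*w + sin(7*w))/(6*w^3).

Direct substitution gives 0/0.
Apply L'Hôpital: lim (7*cos(7*w) - 7)/(-18*w^2), still 0/0.
Apply L'Hôpital: lim (-49*sin(7*w))/(-36*w), still 0/0.
After 3 applications of L'Hôpital's rule the quotient is (-343*cos(7*w))/(-36); substituting w = 0 gives 343/36.

343/36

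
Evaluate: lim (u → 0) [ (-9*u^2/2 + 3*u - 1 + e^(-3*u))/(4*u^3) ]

Direct substitution gives 0/0.
Apply L'Hôpital: lim (-9*u + 3 - 3*e^(-3*u))/(12*u^2), still 0/0.
Apply L'Hôpital: lim (-9 + 9*e^(-3*u))/(24*u), still 0/0.
After 3 applications of L'Hôpital's rule the quotient is (-27*e^(-3*u))/(24); substituting u = 0 gives -9/8.

-9/8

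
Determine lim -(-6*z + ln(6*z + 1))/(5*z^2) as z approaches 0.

18/5

Direct substitution gives 0/0.
Apply L'Hôpital: lim (-6 + 6/(6*z + 1))/(-10*z), still 0/0.
After 2 applications of L'Hôpital's rule the quotient is (-36/(6*z + 1)^2)/(-10); substituting z = 0 gives 18/5.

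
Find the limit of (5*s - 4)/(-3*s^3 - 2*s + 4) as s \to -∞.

The denominator has degree 3 and the numerator degree 1. Dividing numerator and denominator by s^3 sends every term to 0 except the leading denominator term, so the limit is 0.

0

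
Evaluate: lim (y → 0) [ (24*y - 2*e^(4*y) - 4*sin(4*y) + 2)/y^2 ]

Substitution gives 0/0 (the numerator vanishes to order 2).
Expand each term to order y^2: the coefficient of y^2 in -2·e^(4y) is -16 and in -4·sin(4y) is 0.
Lower-order terms cancel with the polynomial part, so the numerator is (-16)·y^2 + o(y^2), and the limit is (-16)/(1) = -16.

-16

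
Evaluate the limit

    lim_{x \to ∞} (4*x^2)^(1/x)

1

Base → ∞ and exponent → 0: an ∞^0 form.
Take logs: (1/x)·ln(4·x^2) = (ln 4 + 2·ln x)/x → 0.
So the limit is e^0 = 1.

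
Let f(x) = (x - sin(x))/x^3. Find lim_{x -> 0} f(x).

1/6

Direct substitution gives 0/0.
Apply L'Hôpital: lim (1 - cos(x))/(3*x^2), still 0/0.
Apply L'Hôpital: lim (sin(x))/(6*x), still 0/0.
After 3 applications of L'Hôpital's rule the quotient is (cos(x))/(6); substituting x = 0 gives 1/6.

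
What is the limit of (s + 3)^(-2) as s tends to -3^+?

∞

As s → -3⁺, (s + 3) → 0⁺, so (s + 3)^2 → 0⁺ and 1/(s + 3)^2 → ∞.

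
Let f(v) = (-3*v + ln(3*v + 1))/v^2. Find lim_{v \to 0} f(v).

-9/2

Direct substitution gives 0/0.
Apply L'Hôpital: lim (-3 + 3/(3*v + 1))/(2*v), still 0/0.
After 2 applications of L'Hôpital's rule the quotient is (-9/(3*v + 1)^2)/(2); substituting v = 0 gives -9/2.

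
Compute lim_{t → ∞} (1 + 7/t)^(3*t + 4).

Write it as [(1 + 7/t)^t]^(3) · (1 + 7/t)^(4). The bracketed term tends to e^(7) and the second factor to 1, so the limit is e^(21).

e^(21)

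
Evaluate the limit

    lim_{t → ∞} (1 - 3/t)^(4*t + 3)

e^(-12)

Let L be the limit and take ln: ln L = lim (4t + 3)·ln(1 - 3/t) = lim (4t + 3)·(-3/t + O(1/t²)) = -12.
Hence L = e^(-12).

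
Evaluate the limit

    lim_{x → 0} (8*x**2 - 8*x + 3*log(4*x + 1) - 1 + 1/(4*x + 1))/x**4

Substitution gives 0/0 (the numerator vanishes to order 4).
Expand each term to order x^4: the coefficient of x^4 in 3·ln(1 + 4x) is -192 and in 1/(1 + 4x) is 256.
Lower-order terms cancel with the polynomial part, so the numerator is (64)·x^4 + o(x^4), and the limit is (64)/(1) = 64.

64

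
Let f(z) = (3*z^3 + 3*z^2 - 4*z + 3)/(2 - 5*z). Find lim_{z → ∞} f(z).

-∞

The numerator has higher degree (3 > 1); the quotient behaves like (3/(-5))·z^2 for large |z|.
As z → +∞ this diverges to -∞.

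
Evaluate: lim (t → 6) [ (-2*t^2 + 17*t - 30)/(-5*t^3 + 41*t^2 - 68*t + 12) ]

Direct substitution gives 0/0, so factor. Both numerator and denominator have (t - 6) as a factor.
After cancelling, the expression reduces to (5 - 2*t)/(-5*t^2 + 11*t - 2).
Substituting t = 6 gives 7/116.

7/116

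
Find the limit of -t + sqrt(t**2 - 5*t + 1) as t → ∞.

-5/2

An ∞ − ∞ form. Rationalising with the conjugate, the difference becomes (-5t + 1) / (√(t^2 - 5*t + 1) + t).
For large t the denominator behaves like 2·t, so the quotient tends to -5/2 = -5/2.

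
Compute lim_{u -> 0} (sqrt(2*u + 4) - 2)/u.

Substitution gives 0/0. Multiply numerator and denominator by the conjugate √(4 + 2u) + √4.
The numerator becomes (4 + 2u) − 4 = 2u, so the expression simplifies to 2/(√(4 + 2u) + √4).
Letting u → 0 gives 2/(2√4) = 1/2.

1/2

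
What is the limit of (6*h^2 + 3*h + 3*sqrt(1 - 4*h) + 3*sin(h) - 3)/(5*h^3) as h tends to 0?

-5/2

Substitution gives 0/0; apply L'Hôpital's rule 3 times.
After differentiating numerator and denominator 3 times the quotient is (-3*cos(h) - 72/(1 - 4*h)^(5/2))/(30); at h = 0 this is -5/2.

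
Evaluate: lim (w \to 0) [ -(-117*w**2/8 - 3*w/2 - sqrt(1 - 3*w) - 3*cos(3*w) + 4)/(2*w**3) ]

Substitution gives 0/0; apply L'Hôpital's rule 3 times.
After differentiating numerator and denominator 3 times the quotient is (-81*sin(3*w) + 81/(8*(1 - 3*w)^(5/2)))/(-12); at w = 0 this is -27/32.

-27/32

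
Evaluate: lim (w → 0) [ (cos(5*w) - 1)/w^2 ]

Direct substitution gives 0/0.
Apply L'Hôpital: lim (-5*sin(5*w))/(2*w), still 0/0.
After 2 applications of L'Hôpital's rule the quotient is (-25*cos(5*w))/(2); substituting w = 0 gives -25/2.

-25/2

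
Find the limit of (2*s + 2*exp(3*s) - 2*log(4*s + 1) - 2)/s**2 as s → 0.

25

Substitution gives 0/0 (the numerator vanishes to order 2).
Expand each term to order s^2: the coefficient of s^2 in -2·ln(1 + 4s) is 16 and in 2·e^(3s) is 9.
Lower-order terms cancel with the polynomial part, so the numerator is (25)·s^2 + o(s^2), and the limit is (25)/(1) = 25.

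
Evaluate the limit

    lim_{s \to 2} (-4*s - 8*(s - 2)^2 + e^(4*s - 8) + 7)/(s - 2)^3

32/3

Direct substitution gives 0/0.
Apply L'Hôpital: lim (-16*s + 4*e^(4*s - 8) + 28)/(3*(s - 2)^2), still 0/0.
Apply L'Hôpital: lim (16*e^(4*s - 8) - 16)/(6*s - 12), still 0/0.
After 3 applications of L'Hôpital's rule the quotient is (64*e^(4*s - 8))/(6); substituting s = 2 gives 32/3.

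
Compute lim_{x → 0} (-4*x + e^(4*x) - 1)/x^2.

Direct substitution gives 0/0.
Apply L'Hôpital: lim (4*e^(4*x) - 4)/(2*x), still 0/0.
After 2 applications of L'Hôpital's rule the quotient is (16*e^(4*x))/(2); substituting x = 0 gives 8.

8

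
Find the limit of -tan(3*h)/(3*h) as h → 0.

-1

Substitution gives 0/0.
Since tan(u)/u → 1 as u → 0, tan(3h)/(3h) → 1 and the limit is 3/(-3) = -1.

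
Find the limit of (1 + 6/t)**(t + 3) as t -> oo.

Write it as [(1 + 6/t)^t]^(1) · (1 + 6/t)^(3). The bracketed term tends to e^(6) and the second factor to 1, so the limit is e^(6).

e^(6)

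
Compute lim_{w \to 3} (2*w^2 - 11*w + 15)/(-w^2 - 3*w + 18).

-1/9

Since w = 3 makes numerator and denominator zero, (w - 3) divides both.
Cancelling it gives (2*w - 5)/(-w - 6); now plug in w = 3 to get -1/9.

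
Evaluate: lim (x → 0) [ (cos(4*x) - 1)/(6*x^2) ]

Direct substitution gives 0/0.
Apply L'Hôpital: lim (-4*sin(4*x))/(12*x), still 0/0.
After 2 applications of L'Hôpital's rule the quotient is (-16*cos(4*x))/(12); substituting x = 0 gives -4/3.

-4/3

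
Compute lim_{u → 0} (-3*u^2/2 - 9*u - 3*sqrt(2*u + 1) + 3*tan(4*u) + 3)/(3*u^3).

125/6

Substitution gives 0/0; apply L'Hôpital's rule 3 times.
After differentiating numerator and denominator 3 times the quotient is (1152*tan(4*u)^2/cos(4*u)^2 + 384/cos(4*u)^2 - 9/(2*u + 1)^(5/2))/(18); at u = 0 this is 125/6.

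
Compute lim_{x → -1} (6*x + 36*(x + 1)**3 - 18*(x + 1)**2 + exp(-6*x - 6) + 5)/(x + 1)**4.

Direct substitution gives 0/0.
Apply L'Hôpital: lim (-36*x + 108*(x + 1)^2 - 6*e^(-6*x - 6) - 30)/(4*(x + 1)^3), still 0/0.
Apply L'Hôpital: lim (216*x + 36*e^(-6*x - 6) + 180)/(12*(x + 1)^2), still 0/0.
Apply L'Hôpital: lim (216 - 216*e^(-6*x - 6))/(24*x + 24), still 0/0.
After 4 applications of L'Hôpital's rule the quotient is (1296*e^(-6*x - 6))/(24); substituting x = -1 gives 54.

54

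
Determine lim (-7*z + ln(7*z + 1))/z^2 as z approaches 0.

Direct substitution gives 0/0.
Apply L'Hôpital: lim (-7 + 7/(7*z + 1))/(2*z), still 0/0.
After 2 applications of L'Hôpital's rule the quotient is (-49/(7*z + 1)^2)/(2); substituting z = 0 gives -49/2.

-49/2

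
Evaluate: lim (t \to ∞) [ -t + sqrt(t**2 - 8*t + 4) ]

-4

An ∞ − ∞ form. Rationalising with the conjugate, the difference becomes (-8t + 4) / (√(t^2 - 8*t + 4) + t).
For large t the denominator behaves like 2·t, so the quotient tends to -8/2 = -4.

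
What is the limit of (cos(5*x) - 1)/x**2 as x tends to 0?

-25/2

Direct substitution gives 0/0.
Apply L'Hôpital: lim (-5*sin(5*x))/(2*x), still 0/0.
After 2 applications of L'Hôpital's rule the quotient is (-25*cos(5*x))/(2); substituting x = 0 gives -25/2.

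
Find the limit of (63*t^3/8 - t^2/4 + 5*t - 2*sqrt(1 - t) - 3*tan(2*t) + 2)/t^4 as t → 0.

5/64

Substitution gives 0/0 (the numerator vanishes to order 4).
Expand each term to order t^4: the coefficient of t^4 in -3·tan(2t) is 0 and in -2·√(1 - t) is 5/64.
Lower-order terms cancel with the polynomial part, so the numerator is (5/64)·t^4 + o(t^4), and the limit is (5/64)/(1) = 5/64.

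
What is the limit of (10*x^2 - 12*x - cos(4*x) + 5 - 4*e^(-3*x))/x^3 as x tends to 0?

18

Substitution gives 0/0 (the numerator vanishes to order 3).
Expand each term to order x^3: the coefficient of x^3 in −cos(4x) is 0 and in -4·e^(-3x) is 18.
Lower-order terms cancel with the polynomial part, so the numerator is (18)·x^3 + o(x^3), and the limit is (18)/(1) = 18.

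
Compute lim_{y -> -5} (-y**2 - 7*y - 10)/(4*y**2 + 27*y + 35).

-3/13

At y = -5 both the top and bottom vanish — a removable singularity. Factoring out (y + 5) from each leaves (-y - 2)/(4*y + 7), which at y = -5 equals -3/13.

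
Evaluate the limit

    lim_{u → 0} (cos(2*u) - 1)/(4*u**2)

Direct substitution gives 0/0.
Apply L'Hôpital: lim (-2*sin(2*u))/(8*u), still 0/0.
After 2 applications of L'Hôpital's rule the quotient is (-4*cos(2*u))/(8); substituting u = 0 gives -1/2.

-1/2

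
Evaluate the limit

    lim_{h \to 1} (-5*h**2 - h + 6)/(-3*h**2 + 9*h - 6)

-11/3

At h = 1 both the top and bottom vanish — a removable singularity. Factoring out (h - 1) from each leaves (-5*h - 6)/(6 - 3*h), which at h = 1 equals -11/3.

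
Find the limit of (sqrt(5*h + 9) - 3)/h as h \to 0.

5/6

A 0/0 form; rationalise with √(9 + 5h) + √9. This collapses the numerator to 5h, leaving 5/(√(9 + 5h) + √9) → 5/(2√9) = 5/6.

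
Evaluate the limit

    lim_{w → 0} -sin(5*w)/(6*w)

Substitution gives 0/0.
Write it as (5/(-6))·sin(5w)/(5w); since sin(u)/u → 1, the limit is -5/6.

-5/6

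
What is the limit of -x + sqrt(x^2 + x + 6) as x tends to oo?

An ∞ − ∞ form. Rationalising with the conjugate, the difference becomes (x + 6) / (√(x^2 + x + 6) + x).
For large x the denominator behaves like 2·x, so the quotient tends to 1/2 = 1/2.

1/2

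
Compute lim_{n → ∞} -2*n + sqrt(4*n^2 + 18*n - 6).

This has the form ∞ − ∞. Multiply and divide by the conjugate √(4*n^2 + 18*n - 6) + 2n.
That gives (18n - 6) / (√(4*n^2 + 18*n - 6) + 2n).
Divide numerator and denominator by n: the limit is 18/(2·2) = 9/2.

9/2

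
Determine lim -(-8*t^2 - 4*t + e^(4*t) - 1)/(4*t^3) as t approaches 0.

-8/3

Direct substitution gives 0/0.
Apply L'Hôpital: lim (-16*t + 4*e^(4*t) - 4)/(-12*t^2), still 0/0.
Apply L'Hôpital: lim (16*e^(4*t) - 16)/(-24*t), still 0/0.
After 3 applications of L'Hôpital's rule the quotient is (64*e^(4*t))/(-24); substituting t = 0 gives -8/3.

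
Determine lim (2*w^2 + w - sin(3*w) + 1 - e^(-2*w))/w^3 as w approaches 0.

Substitution gives 0/0 (the numerator vanishes to order 3).
Expand each term to order w^3: the coefficient of w^3 in −sin(3w) is 9/2 and in −e^(-2w) is 4/3.
Lower-order terms cancel with the polynomial part, so the numerator is (35/6)·w^3 + o(w^3), and the limit is (35/6)/(1) = 35/6.

35/6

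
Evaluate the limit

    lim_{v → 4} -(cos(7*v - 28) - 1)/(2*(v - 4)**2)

49/4

Direct substitution gives 0/0.
Apply L'Hôpital: lim (-7*sin(7*v - 28))/(16 - 4*v), still 0/0.
After 2 applications of L'Hôpital's rule the quotient is (-49*cos(7*v - 28))/(-4); substituting v = 4 gives 49/4.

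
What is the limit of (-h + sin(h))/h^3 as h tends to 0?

-1/6

Direct substitution gives 0/0.
Apply L'Hôpital: lim (cos(h) - 1)/(3*h^2), still 0/0.
Apply L'Hôpital: lim (-sin(h))/(6*h), still 0/0.
After 3 applications of L'Hôpital's rule the quotient is (-cos(h))/(6); substituting h = 0 gives -1/6.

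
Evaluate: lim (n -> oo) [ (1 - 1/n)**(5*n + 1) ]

Write it as [(1 - 1/n)^n]^(5) · (1 - 1/n)^(1). The bracketed term tends to e^(-1) and the second factor to 1, so the limit is e^(-5).

e^(-5)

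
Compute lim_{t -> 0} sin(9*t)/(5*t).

9/5

Substitution gives 0/0.
Write it as (9/5)·sin(9t)/(9t); since sin(u)/u → 1, the limit is 9/5.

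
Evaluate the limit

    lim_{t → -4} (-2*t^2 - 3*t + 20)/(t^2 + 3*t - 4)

At t = -4 both the top and bottom vanish — a removable singularity. Factoring out (t + 4) from each leaves (5 - 2*t)/(t - 1), which at t = -4 equals -13/5.

-13/5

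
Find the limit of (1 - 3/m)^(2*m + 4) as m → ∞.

e^(-6)

Let L be the limit and take ln: ln L = lim (2m + 4)·ln(1 - 3/m) = lim (2m + 4)·(-3/m + O(1/m²)) = -6.
Hence L = e^(-6).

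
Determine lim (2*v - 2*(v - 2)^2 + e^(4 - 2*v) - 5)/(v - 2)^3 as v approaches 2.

-4/3

Direct substitution gives 0/0.
Apply L'Hôpital: lim (-4*v - 2*e^(4 - 2*v) + 10)/(3*(v - 2)^2), still 0/0.
Apply L'Hôpital: lim (4*e^(4 - 2*v) - 4)/(6*v - 12), still 0/0.
After 3 applications of L'Hôpital's rule the quotient is (-8*e^(4 - 2*v))/(6); substituting v = 2 gives -4/3.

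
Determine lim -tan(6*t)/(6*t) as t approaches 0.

-1

Substitution gives 0/0.
Since tan(u)/u → 1 as u → 0, tan(6t)/(6t) → 1 and the limit is 6/(-6) = -1.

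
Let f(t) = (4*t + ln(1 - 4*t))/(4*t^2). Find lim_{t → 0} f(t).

Direct substitution gives 0/0.
Apply L'Hôpital: lim (4 - 4/(1 - 4*t))/(8*t), still 0/0.
After 2 applications of L'Hôpital's rule the quotient is (-16/(1 - 4*t)^2)/(8); substituting t = 0 gives -2.

-2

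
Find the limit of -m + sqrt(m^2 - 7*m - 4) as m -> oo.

-7/2

An ∞ − ∞ form. Rationalising with the conjugate, the difference becomes (-7m - 4) / (√(m^2 - 7*m - 4) + m).
For large m the denominator behaves like 2·m, so the quotient tends to -7/2 = -7/2.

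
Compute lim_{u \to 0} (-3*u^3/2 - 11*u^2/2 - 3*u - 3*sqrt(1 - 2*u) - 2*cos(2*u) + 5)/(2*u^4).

Substitution gives 0/0; apply L'Hôpital's rule 4 times.
After differentiating numerator and denominator 4 times the quotient is (-32*cos(2*u) + 45/(1 - 2*u)^(7/2))/(48); at u = 0 this is 13/48.

13/48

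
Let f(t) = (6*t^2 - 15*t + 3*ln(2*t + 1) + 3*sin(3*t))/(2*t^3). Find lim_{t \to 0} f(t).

-11/4

Substitution gives 0/0; apply L'Hôpital's rule 3 times.
After differentiating numerator and denominator 3 times the quotient is (-81*cos(3*t) + 48/(2*t + 1)^3)/(12); at t = 0 this is -11/4.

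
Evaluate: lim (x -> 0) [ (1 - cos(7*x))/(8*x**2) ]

Substitution gives 0/0.
Use (1 − cos u)/u² → 1/2 with u = 7x: the limit is 7²/(2·8) = 49/16.

49/16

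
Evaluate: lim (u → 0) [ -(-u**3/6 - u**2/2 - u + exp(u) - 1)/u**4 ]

Direct substitution gives 0/0.
Apply L'Hôpital: lim (-u^2/2 - u + e^(u) - 1)/(-4*u^3), still 0/0.
Apply L'Hôpital: lim (-u + e^(u) - 1)/(-12*u^2), still 0/0.
Apply L'Hôpital: lim (e^(u) - 1)/(-24*u), still 0/0.
After 4 applications of L'Hôpital's rule the quotient is (e^(u))/(-24); substituting u = 0 gives -1/24.

-1/24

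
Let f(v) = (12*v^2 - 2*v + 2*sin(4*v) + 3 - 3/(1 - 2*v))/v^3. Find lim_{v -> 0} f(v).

Substitution gives 0/0 (the numerator vanishes to order 3).
Expand each term to order v^3: the coefficient of v^3 in -3·1/(1 - 2v) is -24 and in 2·sin(4v) is -64/3.
Lower-order terms cancel with the polynomial part, so the numerator is (-136/3)·v^3 + o(v^3), and the limit is (-136/3)/(1) = -136/3.

-136/3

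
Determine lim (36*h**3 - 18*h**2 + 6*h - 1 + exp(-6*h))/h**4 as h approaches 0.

Direct substitution gives 0/0.
Apply L'Hôpital: lim (108*h^2 - 36*h + 6 - 6*e^(-6*h))/(4*h^3), still 0/0.
Apply L'Hôpital: lim (216*h - 36 + 36*e^(-6*h))/(12*h^2), still 0/0.
Apply L'Hôpital: lim (216 - 216*e^(-6*h))/(24*h), still 0/0.
After 4 applications of L'Hôpital's rule the quotient is (1296*e^(-6*h))/(24); substituting h = 0 gives 54.

54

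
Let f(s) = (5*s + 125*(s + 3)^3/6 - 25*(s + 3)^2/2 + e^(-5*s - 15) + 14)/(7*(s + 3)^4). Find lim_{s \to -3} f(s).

625/168

Direct substitution gives 0/0.
Apply L'Hôpital: lim (-25*s + 125*(s + 3)^2/2 - 5*e^(-5*s - 15) - 70)/(28*(s + 3)^3), still 0/0.
Apply L'Hôpital: lim (125*s + 25*e^(-5*s - 15) + 350)/(84*(s + 3)^2), still 0/0.
Apply L'Hôpital: lim (125 - 125*e^(-5*s - 15))/(168*s + 504), still 0/0.
After 4 applications of L'Hôpital's rule the quotient is (625*e^(-5*s - 15))/(168); substituting s = -3 gives 625/168.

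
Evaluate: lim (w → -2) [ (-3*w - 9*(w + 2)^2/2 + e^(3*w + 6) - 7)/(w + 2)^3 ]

Direct substitution gives 0/0.
Apply L'Hôpital: lim (-9*w + 3*e^(3*w + 6) - 21)/(3*(w + 2)^2), still 0/0.
Apply L'Hôpital: lim (9*e^(3*w + 6) - 9)/(6*w + 12), still 0/0.
After 3 applications of L'Hôpital's rule the quotient is (27*e^(3*w + 6))/(6); substituting w = -2 gives 9/2.

9/2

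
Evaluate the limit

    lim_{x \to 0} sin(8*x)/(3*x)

Substitution gives 0/0.
Write it as (8/3)·sin(8x)/(8x); since sin(u)/u → 1, the limit is 8/3.

8/3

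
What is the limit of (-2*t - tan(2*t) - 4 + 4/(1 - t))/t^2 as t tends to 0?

Substitution gives 0/0 (the numerator vanishes to order 2).
Expand each term to order t^2: the coefficient of t^2 in 4·1/(1 - t) is 4 and in −tan(2t) is 0.
Lower-order terms cancel with the polynomial part, so the numerator is (4)·t^2 + o(t^2), and the limit is (4)/(1) = 4.

4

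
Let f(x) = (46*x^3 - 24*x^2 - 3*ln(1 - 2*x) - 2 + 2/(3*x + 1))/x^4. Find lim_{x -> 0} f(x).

Substitution gives 0/0 (the numerator vanishes to order 4).
Expand each term to order x^4: the coefficient of x^4 in 2·1/(1 + 3x) is 162 and in -3·ln(1 - 2x) is 12.
Lower-order terms cancel with the polynomial part, so the numerator is (174)·x^4 + o(x^4), and the limit is (174)/(1) = 174.

174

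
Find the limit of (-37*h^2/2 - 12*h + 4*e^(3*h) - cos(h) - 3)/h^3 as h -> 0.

Substitution gives 0/0; apply L'Hôpital's rule 3 times.
After differentiating numerator and denominator 3 times the quotient is (108*e^(3*h) - sin(h))/(6); at h = 0 this is 18.

18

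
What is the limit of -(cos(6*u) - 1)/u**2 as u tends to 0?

Direct substitution gives 0/0.
Apply L'Hôpital: lim (-6*sin(6*u))/(-2*u), still 0/0.
After 2 applications of L'Hôpital's rule the quotient is (-36*cos(6*u))/(-2); substituting u = 0 gives 18.

18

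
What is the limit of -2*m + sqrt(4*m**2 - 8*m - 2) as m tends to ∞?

-2

An ∞ − ∞ form. Rationalising with the conjugate, the difference becomes (-8m - 2) / (√(4*m^2 - 8*m - 2) + 2m).
For large m the denominator behaves like 2·2m, so the quotient tends to -8/4 = -2.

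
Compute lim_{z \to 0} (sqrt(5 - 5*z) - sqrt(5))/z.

-√(5)/2

A 0/0 form; rationalise with √(5 - 5z) + √5. This collapses the numerator to -5z, leaving -5/(√(5 - 5z) + √5) → -5/(2√5) = -√(5)/2.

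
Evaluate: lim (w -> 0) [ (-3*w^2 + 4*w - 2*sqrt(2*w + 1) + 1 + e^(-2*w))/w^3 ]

-7/3

Substitution gives 0/0; apply L'Hôpital's rule 3 times.
After differentiating numerator and denominator 3 times the quotient is (-8*e^(-2*w) - 6/(2*w + 1)^(5/2))/(6); at w = 0 this is -7/3.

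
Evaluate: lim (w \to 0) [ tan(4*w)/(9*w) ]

4/9

Substitution gives 0/0.
Since tan(u)/u → 1 as u → 0, tan(4w)/(4w) → 1 and the limit is 4/9.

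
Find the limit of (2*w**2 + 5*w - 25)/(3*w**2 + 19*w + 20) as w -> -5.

Since w = -5 makes numerator and denominator zero, (w + 5) divides both.
Cancelling it gives (2*w - 5)/(3*w + 4); now plug in w = -5 to get 15/11.

15/11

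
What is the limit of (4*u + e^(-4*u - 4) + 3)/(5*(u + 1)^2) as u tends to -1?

Direct substitution gives 0/0.
Apply L'Hôpital: lim (4 - 4*e^(-4*u - 4))/(10*u + 10), still 0/0.
After 2 applications of L'Hôpital's rule the quotient is (16*e^(-4*u - 4))/(10); substituting u = -1 gives 8/5.

8/5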